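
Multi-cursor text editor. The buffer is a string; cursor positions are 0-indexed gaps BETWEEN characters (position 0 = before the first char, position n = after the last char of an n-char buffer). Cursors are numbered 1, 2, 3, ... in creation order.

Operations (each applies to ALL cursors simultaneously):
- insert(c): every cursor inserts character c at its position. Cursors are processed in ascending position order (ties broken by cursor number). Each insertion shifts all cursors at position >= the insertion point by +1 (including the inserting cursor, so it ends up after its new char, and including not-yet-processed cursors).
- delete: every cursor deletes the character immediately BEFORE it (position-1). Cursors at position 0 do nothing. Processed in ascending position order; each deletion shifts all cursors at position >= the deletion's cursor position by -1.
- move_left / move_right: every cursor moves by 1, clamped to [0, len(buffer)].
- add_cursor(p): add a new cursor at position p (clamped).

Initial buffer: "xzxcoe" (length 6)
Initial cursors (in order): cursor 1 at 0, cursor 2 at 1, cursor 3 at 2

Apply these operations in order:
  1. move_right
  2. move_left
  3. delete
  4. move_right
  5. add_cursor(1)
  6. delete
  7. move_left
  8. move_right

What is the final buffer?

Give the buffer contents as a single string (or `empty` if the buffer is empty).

After op 1 (move_right): buffer="xzxcoe" (len 6), cursors c1@1 c2@2 c3@3, authorship ......
After op 2 (move_left): buffer="xzxcoe" (len 6), cursors c1@0 c2@1 c3@2, authorship ......
After op 3 (delete): buffer="xcoe" (len 4), cursors c1@0 c2@0 c3@0, authorship ....
After op 4 (move_right): buffer="xcoe" (len 4), cursors c1@1 c2@1 c3@1, authorship ....
After op 5 (add_cursor(1)): buffer="xcoe" (len 4), cursors c1@1 c2@1 c3@1 c4@1, authorship ....
After op 6 (delete): buffer="coe" (len 3), cursors c1@0 c2@0 c3@0 c4@0, authorship ...
After op 7 (move_left): buffer="coe" (len 3), cursors c1@0 c2@0 c3@0 c4@0, authorship ...
After op 8 (move_right): buffer="coe" (len 3), cursors c1@1 c2@1 c3@1 c4@1, authorship ...

Answer: coe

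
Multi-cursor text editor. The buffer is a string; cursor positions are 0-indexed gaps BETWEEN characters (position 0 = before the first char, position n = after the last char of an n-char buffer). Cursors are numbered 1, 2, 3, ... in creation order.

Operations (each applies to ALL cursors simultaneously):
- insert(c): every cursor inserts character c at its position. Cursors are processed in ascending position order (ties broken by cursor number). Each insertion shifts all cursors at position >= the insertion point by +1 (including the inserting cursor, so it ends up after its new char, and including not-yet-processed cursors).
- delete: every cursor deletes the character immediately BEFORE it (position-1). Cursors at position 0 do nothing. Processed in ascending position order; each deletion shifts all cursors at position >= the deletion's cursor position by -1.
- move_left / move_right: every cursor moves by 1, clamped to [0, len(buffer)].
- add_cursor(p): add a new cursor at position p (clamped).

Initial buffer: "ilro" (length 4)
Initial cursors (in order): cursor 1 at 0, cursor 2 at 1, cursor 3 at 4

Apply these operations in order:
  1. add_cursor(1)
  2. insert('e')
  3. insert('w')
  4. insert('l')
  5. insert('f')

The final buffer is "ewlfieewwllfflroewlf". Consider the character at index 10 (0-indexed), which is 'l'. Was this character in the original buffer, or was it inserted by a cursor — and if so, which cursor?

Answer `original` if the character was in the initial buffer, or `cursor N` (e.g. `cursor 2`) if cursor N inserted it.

Answer: cursor 4

Derivation:
After op 1 (add_cursor(1)): buffer="ilro" (len 4), cursors c1@0 c2@1 c4@1 c3@4, authorship ....
After op 2 (insert('e')): buffer="eieelroe" (len 8), cursors c1@1 c2@4 c4@4 c3@8, authorship 1.24...3
After op 3 (insert('w')): buffer="ewieewwlroew" (len 12), cursors c1@2 c2@7 c4@7 c3@12, authorship 11.2424...33
After op 4 (insert('l')): buffer="ewlieewwlllroewl" (len 16), cursors c1@3 c2@10 c4@10 c3@16, authorship 111.242424...333
After op 5 (insert('f')): buffer="ewlfieewwllfflroewlf" (len 20), cursors c1@4 c2@13 c4@13 c3@20, authorship 1111.24242424...3333
Authorship (.=original, N=cursor N): 1 1 1 1 . 2 4 2 4 2 4 2 4 . . . 3 3 3 3
Index 10: author = 4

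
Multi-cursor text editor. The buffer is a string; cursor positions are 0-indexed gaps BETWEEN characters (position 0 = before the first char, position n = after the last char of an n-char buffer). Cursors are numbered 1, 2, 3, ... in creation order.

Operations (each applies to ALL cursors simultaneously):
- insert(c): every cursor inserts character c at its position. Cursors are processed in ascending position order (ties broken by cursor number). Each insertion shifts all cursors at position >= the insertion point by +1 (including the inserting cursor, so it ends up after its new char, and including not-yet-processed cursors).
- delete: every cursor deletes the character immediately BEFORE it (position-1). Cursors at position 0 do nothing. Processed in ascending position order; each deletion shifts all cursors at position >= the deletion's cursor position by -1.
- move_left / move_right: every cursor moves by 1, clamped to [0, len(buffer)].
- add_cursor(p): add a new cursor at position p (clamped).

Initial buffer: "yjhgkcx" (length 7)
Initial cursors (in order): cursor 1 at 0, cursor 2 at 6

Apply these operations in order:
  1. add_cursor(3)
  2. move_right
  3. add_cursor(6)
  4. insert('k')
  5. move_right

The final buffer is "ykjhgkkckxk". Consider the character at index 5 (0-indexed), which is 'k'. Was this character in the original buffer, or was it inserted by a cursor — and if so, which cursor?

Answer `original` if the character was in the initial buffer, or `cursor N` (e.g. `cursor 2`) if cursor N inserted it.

After op 1 (add_cursor(3)): buffer="yjhgkcx" (len 7), cursors c1@0 c3@3 c2@6, authorship .......
After op 2 (move_right): buffer="yjhgkcx" (len 7), cursors c1@1 c3@4 c2@7, authorship .......
After op 3 (add_cursor(6)): buffer="yjhgkcx" (len 7), cursors c1@1 c3@4 c4@6 c2@7, authorship .......
After op 4 (insert('k')): buffer="ykjhgkkckxk" (len 11), cursors c1@2 c3@6 c4@9 c2@11, authorship .1...3..4.2
After op 5 (move_right): buffer="ykjhgkkckxk" (len 11), cursors c1@3 c3@7 c4@10 c2@11, authorship .1...3..4.2
Authorship (.=original, N=cursor N): . 1 . . . 3 . . 4 . 2
Index 5: author = 3

Answer: cursor 3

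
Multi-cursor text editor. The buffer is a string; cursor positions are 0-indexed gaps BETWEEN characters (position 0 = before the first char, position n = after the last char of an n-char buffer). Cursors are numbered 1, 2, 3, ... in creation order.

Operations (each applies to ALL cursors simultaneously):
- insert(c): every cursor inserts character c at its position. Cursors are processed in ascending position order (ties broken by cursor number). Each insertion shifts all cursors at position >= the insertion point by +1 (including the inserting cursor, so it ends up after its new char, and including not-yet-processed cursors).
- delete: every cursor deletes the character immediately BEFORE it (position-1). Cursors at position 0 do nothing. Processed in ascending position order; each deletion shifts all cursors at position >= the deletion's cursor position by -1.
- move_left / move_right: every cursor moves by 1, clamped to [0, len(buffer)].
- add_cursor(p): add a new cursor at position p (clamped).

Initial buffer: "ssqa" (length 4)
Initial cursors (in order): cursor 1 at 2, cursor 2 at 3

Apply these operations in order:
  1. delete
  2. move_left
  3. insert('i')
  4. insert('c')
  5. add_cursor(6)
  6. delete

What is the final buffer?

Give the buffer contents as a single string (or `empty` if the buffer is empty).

Answer: iis

Derivation:
After op 1 (delete): buffer="sa" (len 2), cursors c1@1 c2@1, authorship ..
After op 2 (move_left): buffer="sa" (len 2), cursors c1@0 c2@0, authorship ..
After op 3 (insert('i')): buffer="iisa" (len 4), cursors c1@2 c2@2, authorship 12..
After op 4 (insert('c')): buffer="iiccsa" (len 6), cursors c1@4 c2@4, authorship 1212..
After op 5 (add_cursor(6)): buffer="iiccsa" (len 6), cursors c1@4 c2@4 c3@6, authorship 1212..
After op 6 (delete): buffer="iis" (len 3), cursors c1@2 c2@2 c3@3, authorship 12.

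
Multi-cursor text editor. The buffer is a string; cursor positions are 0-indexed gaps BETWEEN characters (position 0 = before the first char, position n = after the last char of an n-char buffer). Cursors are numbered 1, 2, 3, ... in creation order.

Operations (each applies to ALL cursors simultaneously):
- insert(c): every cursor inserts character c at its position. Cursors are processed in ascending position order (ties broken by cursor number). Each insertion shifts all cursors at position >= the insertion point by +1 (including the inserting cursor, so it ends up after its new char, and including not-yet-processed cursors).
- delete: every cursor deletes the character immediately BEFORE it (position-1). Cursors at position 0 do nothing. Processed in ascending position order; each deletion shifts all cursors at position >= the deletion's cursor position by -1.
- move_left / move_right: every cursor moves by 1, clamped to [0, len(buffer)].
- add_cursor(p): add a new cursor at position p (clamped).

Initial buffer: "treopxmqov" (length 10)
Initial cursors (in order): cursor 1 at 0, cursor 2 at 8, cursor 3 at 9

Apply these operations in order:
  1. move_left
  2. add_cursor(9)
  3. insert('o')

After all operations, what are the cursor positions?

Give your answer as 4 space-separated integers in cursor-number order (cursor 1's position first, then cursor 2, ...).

Answer: 1 9 11 13

Derivation:
After op 1 (move_left): buffer="treopxmqov" (len 10), cursors c1@0 c2@7 c3@8, authorship ..........
After op 2 (add_cursor(9)): buffer="treopxmqov" (len 10), cursors c1@0 c2@7 c3@8 c4@9, authorship ..........
After op 3 (insert('o')): buffer="otreopxmoqooov" (len 14), cursors c1@1 c2@9 c3@11 c4@13, authorship 1.......2.3.4.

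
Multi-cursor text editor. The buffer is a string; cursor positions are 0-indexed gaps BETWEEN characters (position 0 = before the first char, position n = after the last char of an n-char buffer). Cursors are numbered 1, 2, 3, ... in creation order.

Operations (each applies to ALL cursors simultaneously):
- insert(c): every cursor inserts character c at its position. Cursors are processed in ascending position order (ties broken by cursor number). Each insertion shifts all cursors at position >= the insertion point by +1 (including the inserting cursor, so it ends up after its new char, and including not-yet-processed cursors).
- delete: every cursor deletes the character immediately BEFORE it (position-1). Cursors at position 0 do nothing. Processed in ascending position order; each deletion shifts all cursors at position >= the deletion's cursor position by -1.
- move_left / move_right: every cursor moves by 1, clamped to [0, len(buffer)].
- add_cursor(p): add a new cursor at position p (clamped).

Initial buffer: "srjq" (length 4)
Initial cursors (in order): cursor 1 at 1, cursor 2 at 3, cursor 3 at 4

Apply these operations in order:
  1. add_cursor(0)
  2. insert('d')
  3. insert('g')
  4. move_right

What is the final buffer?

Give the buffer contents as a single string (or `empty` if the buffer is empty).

After op 1 (add_cursor(0)): buffer="srjq" (len 4), cursors c4@0 c1@1 c2@3 c3@4, authorship ....
After op 2 (insert('d')): buffer="dsdrjdqd" (len 8), cursors c4@1 c1@3 c2@6 c3@8, authorship 4.1..2.3
After op 3 (insert('g')): buffer="dgsdgrjdgqdg" (len 12), cursors c4@2 c1@5 c2@9 c3@12, authorship 44.11..22.33
After op 4 (move_right): buffer="dgsdgrjdgqdg" (len 12), cursors c4@3 c1@6 c2@10 c3@12, authorship 44.11..22.33

Answer: dgsdgrjdgqdg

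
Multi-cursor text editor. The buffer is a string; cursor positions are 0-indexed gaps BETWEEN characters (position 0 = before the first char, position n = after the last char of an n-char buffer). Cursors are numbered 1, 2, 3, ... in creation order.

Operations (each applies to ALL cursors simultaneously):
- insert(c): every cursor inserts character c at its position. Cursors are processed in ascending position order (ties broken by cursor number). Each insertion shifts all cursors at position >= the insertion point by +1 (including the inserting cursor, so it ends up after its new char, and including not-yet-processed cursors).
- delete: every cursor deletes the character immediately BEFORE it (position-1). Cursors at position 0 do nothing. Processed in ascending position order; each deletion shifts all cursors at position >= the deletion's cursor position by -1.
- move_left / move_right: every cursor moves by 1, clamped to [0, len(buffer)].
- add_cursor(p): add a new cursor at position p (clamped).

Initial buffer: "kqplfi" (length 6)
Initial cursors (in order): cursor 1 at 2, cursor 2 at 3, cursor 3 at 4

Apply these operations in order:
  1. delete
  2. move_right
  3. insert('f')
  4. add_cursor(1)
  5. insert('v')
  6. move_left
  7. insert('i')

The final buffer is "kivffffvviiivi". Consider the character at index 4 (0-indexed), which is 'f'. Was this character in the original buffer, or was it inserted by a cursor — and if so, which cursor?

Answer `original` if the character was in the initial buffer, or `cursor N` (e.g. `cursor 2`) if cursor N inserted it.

After op 1 (delete): buffer="kfi" (len 3), cursors c1@1 c2@1 c3@1, authorship ...
After op 2 (move_right): buffer="kfi" (len 3), cursors c1@2 c2@2 c3@2, authorship ...
After op 3 (insert('f')): buffer="kffffi" (len 6), cursors c1@5 c2@5 c3@5, authorship ..123.
After op 4 (add_cursor(1)): buffer="kffffi" (len 6), cursors c4@1 c1@5 c2@5 c3@5, authorship ..123.
After op 5 (insert('v')): buffer="kvffffvvvi" (len 10), cursors c4@2 c1@9 c2@9 c3@9, authorship .4.123123.
After op 6 (move_left): buffer="kvffffvvvi" (len 10), cursors c4@1 c1@8 c2@8 c3@8, authorship .4.123123.
After op 7 (insert('i')): buffer="kivffffvviiivi" (len 14), cursors c4@2 c1@12 c2@12 c3@12, authorship .44.123121233.
Authorship (.=original, N=cursor N): . 4 4 . 1 2 3 1 2 1 2 3 3 .
Index 4: author = 1

Answer: cursor 1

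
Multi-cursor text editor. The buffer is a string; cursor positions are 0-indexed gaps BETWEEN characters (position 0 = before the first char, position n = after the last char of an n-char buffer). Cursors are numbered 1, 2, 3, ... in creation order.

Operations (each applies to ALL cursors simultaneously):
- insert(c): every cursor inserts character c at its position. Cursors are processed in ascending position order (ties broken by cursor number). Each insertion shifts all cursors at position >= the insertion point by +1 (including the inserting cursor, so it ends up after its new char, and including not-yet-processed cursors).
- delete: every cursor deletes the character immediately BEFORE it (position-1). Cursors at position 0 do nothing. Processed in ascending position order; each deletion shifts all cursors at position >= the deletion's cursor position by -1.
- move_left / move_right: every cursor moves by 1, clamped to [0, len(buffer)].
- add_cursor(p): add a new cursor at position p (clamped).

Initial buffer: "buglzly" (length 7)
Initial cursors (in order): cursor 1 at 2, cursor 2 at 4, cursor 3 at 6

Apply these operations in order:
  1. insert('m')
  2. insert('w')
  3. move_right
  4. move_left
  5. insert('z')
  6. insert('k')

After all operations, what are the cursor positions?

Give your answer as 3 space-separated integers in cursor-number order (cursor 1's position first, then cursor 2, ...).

Answer: 6 12 18

Derivation:
After op 1 (insert('m')): buffer="bumglmzlmy" (len 10), cursors c1@3 c2@6 c3@9, authorship ..1..2..3.
After op 2 (insert('w')): buffer="bumwglmwzlmwy" (len 13), cursors c1@4 c2@8 c3@12, authorship ..11..22..33.
After op 3 (move_right): buffer="bumwglmwzlmwy" (len 13), cursors c1@5 c2@9 c3@13, authorship ..11..22..33.
After op 4 (move_left): buffer="bumwglmwzlmwy" (len 13), cursors c1@4 c2@8 c3@12, authorship ..11..22..33.
After op 5 (insert('z')): buffer="bumwzglmwzzlmwzy" (len 16), cursors c1@5 c2@10 c3@15, authorship ..111..222..333.
After op 6 (insert('k')): buffer="bumwzkglmwzkzlmwzky" (len 19), cursors c1@6 c2@12 c3@18, authorship ..1111..2222..3333.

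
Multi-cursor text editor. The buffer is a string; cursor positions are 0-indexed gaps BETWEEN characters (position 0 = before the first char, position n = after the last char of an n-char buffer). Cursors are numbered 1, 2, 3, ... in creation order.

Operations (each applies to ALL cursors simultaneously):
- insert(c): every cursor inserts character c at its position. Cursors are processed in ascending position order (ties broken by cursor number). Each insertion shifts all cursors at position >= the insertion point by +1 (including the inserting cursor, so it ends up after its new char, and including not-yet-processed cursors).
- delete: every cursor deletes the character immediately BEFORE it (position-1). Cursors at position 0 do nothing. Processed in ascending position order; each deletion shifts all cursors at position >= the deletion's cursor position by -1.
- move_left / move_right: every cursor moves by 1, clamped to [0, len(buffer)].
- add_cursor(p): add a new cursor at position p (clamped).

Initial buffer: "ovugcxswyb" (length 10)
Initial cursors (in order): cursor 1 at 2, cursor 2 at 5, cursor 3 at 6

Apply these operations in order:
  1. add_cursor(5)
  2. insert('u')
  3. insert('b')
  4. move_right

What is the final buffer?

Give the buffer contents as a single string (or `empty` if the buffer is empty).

Answer: ovubugcuubbxubswyb

Derivation:
After op 1 (add_cursor(5)): buffer="ovugcxswyb" (len 10), cursors c1@2 c2@5 c4@5 c3@6, authorship ..........
After op 2 (insert('u')): buffer="ovuugcuuxuswyb" (len 14), cursors c1@3 c2@8 c4@8 c3@10, authorship ..1...24.3....
After op 3 (insert('b')): buffer="ovubugcuubbxubswyb" (len 18), cursors c1@4 c2@11 c4@11 c3@14, authorship ..11...2424.33....
After op 4 (move_right): buffer="ovubugcuubbxubswyb" (len 18), cursors c1@5 c2@12 c4@12 c3@15, authorship ..11...2424.33....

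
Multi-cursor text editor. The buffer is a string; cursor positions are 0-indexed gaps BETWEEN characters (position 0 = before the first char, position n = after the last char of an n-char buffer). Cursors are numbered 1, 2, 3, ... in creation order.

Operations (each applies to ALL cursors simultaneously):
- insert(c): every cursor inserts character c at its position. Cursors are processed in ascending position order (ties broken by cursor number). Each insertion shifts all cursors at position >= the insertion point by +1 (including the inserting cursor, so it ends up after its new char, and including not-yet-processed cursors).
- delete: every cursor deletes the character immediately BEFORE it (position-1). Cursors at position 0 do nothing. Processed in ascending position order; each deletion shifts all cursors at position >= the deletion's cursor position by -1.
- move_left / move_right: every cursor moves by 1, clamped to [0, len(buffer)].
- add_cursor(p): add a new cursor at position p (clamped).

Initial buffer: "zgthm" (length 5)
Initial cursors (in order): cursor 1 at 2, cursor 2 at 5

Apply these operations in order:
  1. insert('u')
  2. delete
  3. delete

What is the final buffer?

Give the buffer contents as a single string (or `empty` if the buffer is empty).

After op 1 (insert('u')): buffer="zguthmu" (len 7), cursors c1@3 c2@7, authorship ..1...2
After op 2 (delete): buffer="zgthm" (len 5), cursors c1@2 c2@5, authorship .....
After op 3 (delete): buffer="zth" (len 3), cursors c1@1 c2@3, authorship ...

Answer: zth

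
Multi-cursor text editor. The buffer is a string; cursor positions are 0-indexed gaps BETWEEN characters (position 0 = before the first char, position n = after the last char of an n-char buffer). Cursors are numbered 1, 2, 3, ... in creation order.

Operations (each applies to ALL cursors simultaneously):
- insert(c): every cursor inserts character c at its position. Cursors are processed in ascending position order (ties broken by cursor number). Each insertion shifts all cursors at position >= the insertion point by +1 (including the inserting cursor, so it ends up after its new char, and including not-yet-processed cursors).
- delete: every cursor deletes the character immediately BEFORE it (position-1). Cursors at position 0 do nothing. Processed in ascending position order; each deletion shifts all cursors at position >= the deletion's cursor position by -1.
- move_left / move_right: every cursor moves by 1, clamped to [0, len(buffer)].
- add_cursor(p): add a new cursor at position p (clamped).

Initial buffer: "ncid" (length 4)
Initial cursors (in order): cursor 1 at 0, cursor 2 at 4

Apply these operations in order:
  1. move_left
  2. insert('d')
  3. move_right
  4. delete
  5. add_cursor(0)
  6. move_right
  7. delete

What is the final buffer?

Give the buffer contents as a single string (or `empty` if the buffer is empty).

After op 1 (move_left): buffer="ncid" (len 4), cursors c1@0 c2@3, authorship ....
After op 2 (insert('d')): buffer="dncidd" (len 6), cursors c1@1 c2@5, authorship 1...2.
After op 3 (move_right): buffer="dncidd" (len 6), cursors c1@2 c2@6, authorship 1...2.
After op 4 (delete): buffer="dcid" (len 4), cursors c1@1 c2@4, authorship 1..2
After op 5 (add_cursor(0)): buffer="dcid" (len 4), cursors c3@0 c1@1 c2@4, authorship 1..2
After op 6 (move_right): buffer="dcid" (len 4), cursors c3@1 c1@2 c2@4, authorship 1..2
After op 7 (delete): buffer="i" (len 1), cursors c1@0 c3@0 c2@1, authorship .

Answer: i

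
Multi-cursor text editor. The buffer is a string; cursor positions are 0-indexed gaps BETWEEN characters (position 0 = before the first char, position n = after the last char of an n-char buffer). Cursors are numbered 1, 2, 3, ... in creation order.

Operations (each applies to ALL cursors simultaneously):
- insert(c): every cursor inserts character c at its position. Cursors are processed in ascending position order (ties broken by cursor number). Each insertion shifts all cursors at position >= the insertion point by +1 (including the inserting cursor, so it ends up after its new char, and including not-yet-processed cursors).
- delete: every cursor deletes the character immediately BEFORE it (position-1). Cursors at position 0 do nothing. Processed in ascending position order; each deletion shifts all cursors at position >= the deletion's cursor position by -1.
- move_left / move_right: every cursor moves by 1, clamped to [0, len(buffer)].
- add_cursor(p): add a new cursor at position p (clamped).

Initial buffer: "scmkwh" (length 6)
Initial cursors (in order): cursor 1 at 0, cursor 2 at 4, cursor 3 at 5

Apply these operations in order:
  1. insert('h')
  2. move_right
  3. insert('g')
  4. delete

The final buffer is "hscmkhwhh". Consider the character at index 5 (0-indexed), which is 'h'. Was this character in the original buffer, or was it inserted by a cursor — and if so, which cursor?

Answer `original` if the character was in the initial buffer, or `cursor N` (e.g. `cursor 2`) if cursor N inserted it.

After op 1 (insert('h')): buffer="hscmkhwhh" (len 9), cursors c1@1 c2@6 c3@8, authorship 1....2.3.
After op 2 (move_right): buffer="hscmkhwhh" (len 9), cursors c1@2 c2@7 c3@9, authorship 1....2.3.
After op 3 (insert('g')): buffer="hsgcmkhwghhg" (len 12), cursors c1@3 c2@9 c3@12, authorship 1.1...2.23.3
After op 4 (delete): buffer="hscmkhwhh" (len 9), cursors c1@2 c2@7 c3@9, authorship 1....2.3.
Authorship (.=original, N=cursor N): 1 . . . . 2 . 3 .
Index 5: author = 2

Answer: cursor 2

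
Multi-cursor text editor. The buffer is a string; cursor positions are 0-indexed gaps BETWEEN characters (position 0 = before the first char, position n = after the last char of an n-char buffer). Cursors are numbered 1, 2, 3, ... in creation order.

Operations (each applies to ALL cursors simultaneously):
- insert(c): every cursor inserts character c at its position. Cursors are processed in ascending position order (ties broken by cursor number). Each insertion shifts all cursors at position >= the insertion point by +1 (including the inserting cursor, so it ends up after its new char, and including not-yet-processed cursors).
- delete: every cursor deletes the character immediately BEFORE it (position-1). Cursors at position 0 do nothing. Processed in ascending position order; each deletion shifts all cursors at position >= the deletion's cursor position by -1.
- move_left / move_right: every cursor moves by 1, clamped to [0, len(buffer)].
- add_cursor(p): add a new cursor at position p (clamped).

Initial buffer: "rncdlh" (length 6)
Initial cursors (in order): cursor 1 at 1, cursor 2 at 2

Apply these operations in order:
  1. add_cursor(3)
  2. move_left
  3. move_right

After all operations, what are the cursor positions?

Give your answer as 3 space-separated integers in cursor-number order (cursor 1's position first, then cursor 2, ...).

Answer: 1 2 3

Derivation:
After op 1 (add_cursor(3)): buffer="rncdlh" (len 6), cursors c1@1 c2@2 c3@3, authorship ......
After op 2 (move_left): buffer="rncdlh" (len 6), cursors c1@0 c2@1 c3@2, authorship ......
After op 3 (move_right): buffer="rncdlh" (len 6), cursors c1@1 c2@2 c3@3, authorship ......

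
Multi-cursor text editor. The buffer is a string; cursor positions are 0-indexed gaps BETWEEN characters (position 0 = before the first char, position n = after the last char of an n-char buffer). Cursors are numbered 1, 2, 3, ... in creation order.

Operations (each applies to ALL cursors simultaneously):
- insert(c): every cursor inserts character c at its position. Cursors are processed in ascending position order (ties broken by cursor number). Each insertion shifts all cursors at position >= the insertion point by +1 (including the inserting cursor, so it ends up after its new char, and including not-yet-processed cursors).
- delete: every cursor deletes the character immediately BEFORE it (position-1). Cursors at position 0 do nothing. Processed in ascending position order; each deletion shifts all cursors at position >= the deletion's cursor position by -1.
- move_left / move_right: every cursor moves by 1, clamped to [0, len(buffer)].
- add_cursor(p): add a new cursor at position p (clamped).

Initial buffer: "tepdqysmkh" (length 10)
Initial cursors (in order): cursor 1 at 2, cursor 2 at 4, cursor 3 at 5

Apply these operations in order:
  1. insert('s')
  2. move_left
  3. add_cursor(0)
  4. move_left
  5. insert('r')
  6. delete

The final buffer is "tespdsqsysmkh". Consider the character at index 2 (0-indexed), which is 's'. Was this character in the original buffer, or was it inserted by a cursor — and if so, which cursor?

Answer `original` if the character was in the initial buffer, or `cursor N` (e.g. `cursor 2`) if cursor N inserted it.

After op 1 (insert('s')): buffer="tespdsqsysmkh" (len 13), cursors c1@3 c2@6 c3@8, authorship ..1..2.3.....
After op 2 (move_left): buffer="tespdsqsysmkh" (len 13), cursors c1@2 c2@5 c3@7, authorship ..1..2.3.....
After op 3 (add_cursor(0)): buffer="tespdsqsysmkh" (len 13), cursors c4@0 c1@2 c2@5 c3@7, authorship ..1..2.3.....
After op 4 (move_left): buffer="tespdsqsysmkh" (len 13), cursors c4@0 c1@1 c2@4 c3@6, authorship ..1..2.3.....
After op 5 (insert('r')): buffer="rtresprdsrqsysmkh" (len 17), cursors c4@1 c1@3 c2@7 c3@10, authorship 4.1.1.2.23.3.....
After op 6 (delete): buffer="tespdsqsysmkh" (len 13), cursors c4@0 c1@1 c2@4 c3@6, authorship ..1..2.3.....
Authorship (.=original, N=cursor N): . . 1 . . 2 . 3 . . . . .
Index 2: author = 1

Answer: cursor 1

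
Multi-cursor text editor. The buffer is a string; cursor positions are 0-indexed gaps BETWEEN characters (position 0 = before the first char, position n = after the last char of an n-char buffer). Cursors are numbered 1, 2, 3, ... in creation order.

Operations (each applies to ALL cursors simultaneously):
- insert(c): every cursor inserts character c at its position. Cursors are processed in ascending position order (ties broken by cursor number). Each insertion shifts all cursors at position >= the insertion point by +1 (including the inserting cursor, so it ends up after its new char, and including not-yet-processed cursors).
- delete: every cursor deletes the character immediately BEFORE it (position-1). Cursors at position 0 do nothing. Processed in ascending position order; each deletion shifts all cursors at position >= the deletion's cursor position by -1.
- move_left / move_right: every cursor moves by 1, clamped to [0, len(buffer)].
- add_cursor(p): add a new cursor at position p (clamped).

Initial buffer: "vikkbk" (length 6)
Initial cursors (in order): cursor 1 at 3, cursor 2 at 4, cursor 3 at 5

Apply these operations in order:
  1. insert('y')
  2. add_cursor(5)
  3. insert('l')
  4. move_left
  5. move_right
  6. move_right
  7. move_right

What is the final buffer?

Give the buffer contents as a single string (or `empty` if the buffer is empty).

After op 1 (insert('y')): buffer="vikykybyk" (len 9), cursors c1@4 c2@6 c3@8, authorship ...1.2.3.
After op 2 (add_cursor(5)): buffer="vikykybyk" (len 9), cursors c1@4 c4@5 c2@6 c3@8, authorship ...1.2.3.
After op 3 (insert('l')): buffer="vikylklylbylk" (len 13), cursors c1@5 c4@7 c2@9 c3@12, authorship ...11.422.33.
After op 4 (move_left): buffer="vikylklylbylk" (len 13), cursors c1@4 c4@6 c2@8 c3@11, authorship ...11.422.33.
After op 5 (move_right): buffer="vikylklylbylk" (len 13), cursors c1@5 c4@7 c2@9 c3@12, authorship ...11.422.33.
After op 6 (move_right): buffer="vikylklylbylk" (len 13), cursors c1@6 c4@8 c2@10 c3@13, authorship ...11.422.33.
After op 7 (move_right): buffer="vikylklylbylk" (len 13), cursors c1@7 c4@9 c2@11 c3@13, authorship ...11.422.33.

Answer: vikylklylbylk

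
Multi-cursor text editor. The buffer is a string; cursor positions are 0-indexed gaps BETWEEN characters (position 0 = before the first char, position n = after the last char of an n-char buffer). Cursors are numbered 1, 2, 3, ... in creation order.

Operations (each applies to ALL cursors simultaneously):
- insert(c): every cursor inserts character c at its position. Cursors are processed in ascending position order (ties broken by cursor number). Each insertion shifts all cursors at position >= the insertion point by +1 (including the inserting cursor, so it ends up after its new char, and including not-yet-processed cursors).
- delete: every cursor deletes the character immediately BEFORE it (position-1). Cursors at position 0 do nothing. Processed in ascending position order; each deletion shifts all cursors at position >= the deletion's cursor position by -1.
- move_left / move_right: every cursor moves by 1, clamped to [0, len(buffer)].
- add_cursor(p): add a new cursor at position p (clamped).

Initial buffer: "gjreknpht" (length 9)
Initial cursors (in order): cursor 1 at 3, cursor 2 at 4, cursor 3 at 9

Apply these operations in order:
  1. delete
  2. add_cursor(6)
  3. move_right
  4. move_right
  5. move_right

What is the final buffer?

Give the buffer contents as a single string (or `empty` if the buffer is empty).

Answer: gjknph

Derivation:
After op 1 (delete): buffer="gjknph" (len 6), cursors c1@2 c2@2 c3@6, authorship ......
After op 2 (add_cursor(6)): buffer="gjknph" (len 6), cursors c1@2 c2@2 c3@6 c4@6, authorship ......
After op 3 (move_right): buffer="gjknph" (len 6), cursors c1@3 c2@3 c3@6 c4@6, authorship ......
After op 4 (move_right): buffer="gjknph" (len 6), cursors c1@4 c2@4 c3@6 c4@6, authorship ......
After op 5 (move_right): buffer="gjknph" (len 6), cursors c1@5 c2@5 c3@6 c4@6, authorship ......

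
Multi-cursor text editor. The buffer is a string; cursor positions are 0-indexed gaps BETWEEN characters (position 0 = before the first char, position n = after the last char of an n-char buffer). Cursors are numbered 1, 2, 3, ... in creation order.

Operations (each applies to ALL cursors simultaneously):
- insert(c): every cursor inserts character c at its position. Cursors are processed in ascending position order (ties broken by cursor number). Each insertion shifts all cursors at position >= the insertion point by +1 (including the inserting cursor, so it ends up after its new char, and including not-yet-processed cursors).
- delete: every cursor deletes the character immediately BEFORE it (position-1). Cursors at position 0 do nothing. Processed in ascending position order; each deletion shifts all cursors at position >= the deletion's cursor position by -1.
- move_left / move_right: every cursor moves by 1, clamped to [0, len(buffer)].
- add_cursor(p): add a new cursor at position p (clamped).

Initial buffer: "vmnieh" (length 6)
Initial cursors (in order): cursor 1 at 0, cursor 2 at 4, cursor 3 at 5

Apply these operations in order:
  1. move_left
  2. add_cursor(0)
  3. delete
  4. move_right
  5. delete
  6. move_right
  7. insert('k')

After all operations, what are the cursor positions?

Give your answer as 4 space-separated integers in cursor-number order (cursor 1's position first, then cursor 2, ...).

After op 1 (move_left): buffer="vmnieh" (len 6), cursors c1@0 c2@3 c3@4, authorship ......
After op 2 (add_cursor(0)): buffer="vmnieh" (len 6), cursors c1@0 c4@0 c2@3 c3@4, authorship ......
After op 3 (delete): buffer="vmeh" (len 4), cursors c1@0 c4@0 c2@2 c3@2, authorship ....
After op 4 (move_right): buffer="vmeh" (len 4), cursors c1@1 c4@1 c2@3 c3@3, authorship ....
After op 5 (delete): buffer="h" (len 1), cursors c1@0 c2@0 c3@0 c4@0, authorship .
After op 6 (move_right): buffer="h" (len 1), cursors c1@1 c2@1 c3@1 c4@1, authorship .
After op 7 (insert('k')): buffer="hkkkk" (len 5), cursors c1@5 c2@5 c3@5 c4@5, authorship .1234

Answer: 5 5 5 5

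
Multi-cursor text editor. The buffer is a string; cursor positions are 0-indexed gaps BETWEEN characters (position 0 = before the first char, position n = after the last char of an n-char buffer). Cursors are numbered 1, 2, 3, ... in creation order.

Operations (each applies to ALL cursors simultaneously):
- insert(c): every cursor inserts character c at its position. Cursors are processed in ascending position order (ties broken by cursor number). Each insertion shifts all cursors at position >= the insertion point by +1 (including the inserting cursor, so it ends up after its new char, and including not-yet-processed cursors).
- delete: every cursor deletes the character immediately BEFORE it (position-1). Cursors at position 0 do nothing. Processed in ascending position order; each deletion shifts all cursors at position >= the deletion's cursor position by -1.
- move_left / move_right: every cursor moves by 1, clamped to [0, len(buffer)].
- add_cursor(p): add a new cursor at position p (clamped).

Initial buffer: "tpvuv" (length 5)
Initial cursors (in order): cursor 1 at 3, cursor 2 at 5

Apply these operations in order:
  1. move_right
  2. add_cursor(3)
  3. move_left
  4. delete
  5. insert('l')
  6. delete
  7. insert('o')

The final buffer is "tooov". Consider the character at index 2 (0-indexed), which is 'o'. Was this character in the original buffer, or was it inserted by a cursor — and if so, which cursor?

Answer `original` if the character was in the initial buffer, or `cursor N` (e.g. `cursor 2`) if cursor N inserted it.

Answer: cursor 2

Derivation:
After op 1 (move_right): buffer="tpvuv" (len 5), cursors c1@4 c2@5, authorship .....
After op 2 (add_cursor(3)): buffer="tpvuv" (len 5), cursors c3@3 c1@4 c2@5, authorship .....
After op 3 (move_left): buffer="tpvuv" (len 5), cursors c3@2 c1@3 c2@4, authorship .....
After op 4 (delete): buffer="tv" (len 2), cursors c1@1 c2@1 c3@1, authorship ..
After op 5 (insert('l')): buffer="tlllv" (len 5), cursors c1@4 c2@4 c3@4, authorship .123.
After op 6 (delete): buffer="tv" (len 2), cursors c1@1 c2@1 c3@1, authorship ..
After op 7 (insert('o')): buffer="tooov" (len 5), cursors c1@4 c2@4 c3@4, authorship .123.
Authorship (.=original, N=cursor N): . 1 2 3 .
Index 2: author = 2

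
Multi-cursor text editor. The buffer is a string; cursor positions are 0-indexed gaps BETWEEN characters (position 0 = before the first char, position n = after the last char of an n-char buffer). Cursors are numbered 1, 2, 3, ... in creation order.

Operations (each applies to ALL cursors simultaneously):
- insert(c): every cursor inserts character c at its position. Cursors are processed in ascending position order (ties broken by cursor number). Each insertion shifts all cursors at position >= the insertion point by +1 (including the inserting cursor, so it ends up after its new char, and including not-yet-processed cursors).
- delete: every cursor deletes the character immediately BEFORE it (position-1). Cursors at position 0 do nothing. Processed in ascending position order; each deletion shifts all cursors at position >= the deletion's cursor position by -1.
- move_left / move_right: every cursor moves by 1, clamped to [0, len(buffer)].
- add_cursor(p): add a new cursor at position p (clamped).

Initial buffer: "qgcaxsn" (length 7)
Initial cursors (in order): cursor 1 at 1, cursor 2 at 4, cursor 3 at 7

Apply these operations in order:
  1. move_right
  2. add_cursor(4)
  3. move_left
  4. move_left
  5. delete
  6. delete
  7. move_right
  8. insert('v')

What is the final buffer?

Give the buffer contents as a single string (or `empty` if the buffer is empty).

Answer: svvvvn

Derivation:
After op 1 (move_right): buffer="qgcaxsn" (len 7), cursors c1@2 c2@5 c3@7, authorship .......
After op 2 (add_cursor(4)): buffer="qgcaxsn" (len 7), cursors c1@2 c4@4 c2@5 c3@7, authorship .......
After op 3 (move_left): buffer="qgcaxsn" (len 7), cursors c1@1 c4@3 c2@4 c3@6, authorship .......
After op 4 (move_left): buffer="qgcaxsn" (len 7), cursors c1@0 c4@2 c2@3 c3@5, authorship .......
After op 5 (delete): buffer="qasn" (len 4), cursors c1@0 c2@1 c4@1 c3@2, authorship ....
After op 6 (delete): buffer="sn" (len 2), cursors c1@0 c2@0 c3@0 c4@0, authorship ..
After op 7 (move_right): buffer="sn" (len 2), cursors c1@1 c2@1 c3@1 c4@1, authorship ..
After op 8 (insert('v')): buffer="svvvvn" (len 6), cursors c1@5 c2@5 c3@5 c4@5, authorship .1234.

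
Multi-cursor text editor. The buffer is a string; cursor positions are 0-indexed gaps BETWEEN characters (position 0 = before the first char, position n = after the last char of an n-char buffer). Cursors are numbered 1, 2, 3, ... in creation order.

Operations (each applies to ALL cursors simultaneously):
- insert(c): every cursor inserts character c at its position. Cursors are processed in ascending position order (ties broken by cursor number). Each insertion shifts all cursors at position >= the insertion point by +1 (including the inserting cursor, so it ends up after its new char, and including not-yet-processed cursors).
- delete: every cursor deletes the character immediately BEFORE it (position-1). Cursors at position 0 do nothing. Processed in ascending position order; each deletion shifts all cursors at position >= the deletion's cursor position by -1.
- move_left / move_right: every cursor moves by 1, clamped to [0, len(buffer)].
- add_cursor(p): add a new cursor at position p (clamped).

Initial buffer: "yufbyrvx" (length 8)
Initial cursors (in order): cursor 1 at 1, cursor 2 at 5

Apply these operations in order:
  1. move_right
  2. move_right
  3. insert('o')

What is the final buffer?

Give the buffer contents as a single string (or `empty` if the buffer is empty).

After op 1 (move_right): buffer="yufbyrvx" (len 8), cursors c1@2 c2@6, authorship ........
After op 2 (move_right): buffer="yufbyrvx" (len 8), cursors c1@3 c2@7, authorship ........
After op 3 (insert('o')): buffer="yufobyrvox" (len 10), cursors c1@4 c2@9, authorship ...1....2.

Answer: yufobyrvox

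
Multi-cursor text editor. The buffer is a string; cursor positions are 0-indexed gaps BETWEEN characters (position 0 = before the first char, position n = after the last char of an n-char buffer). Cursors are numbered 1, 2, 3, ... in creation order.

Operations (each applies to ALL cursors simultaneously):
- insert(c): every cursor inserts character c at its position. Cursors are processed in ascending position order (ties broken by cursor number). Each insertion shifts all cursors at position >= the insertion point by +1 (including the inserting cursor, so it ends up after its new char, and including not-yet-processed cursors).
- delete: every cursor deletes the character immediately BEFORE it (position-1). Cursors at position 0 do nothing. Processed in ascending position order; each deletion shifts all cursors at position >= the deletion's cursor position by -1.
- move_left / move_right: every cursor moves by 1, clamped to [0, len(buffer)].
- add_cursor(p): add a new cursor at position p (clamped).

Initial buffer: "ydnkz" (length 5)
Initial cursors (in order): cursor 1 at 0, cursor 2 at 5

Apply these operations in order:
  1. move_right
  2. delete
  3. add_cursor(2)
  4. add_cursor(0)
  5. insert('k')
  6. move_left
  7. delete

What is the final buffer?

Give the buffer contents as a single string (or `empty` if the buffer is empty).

Answer: kdkk

Derivation:
After op 1 (move_right): buffer="ydnkz" (len 5), cursors c1@1 c2@5, authorship .....
After op 2 (delete): buffer="dnk" (len 3), cursors c1@0 c2@3, authorship ...
After op 3 (add_cursor(2)): buffer="dnk" (len 3), cursors c1@0 c3@2 c2@3, authorship ...
After op 4 (add_cursor(0)): buffer="dnk" (len 3), cursors c1@0 c4@0 c3@2 c2@3, authorship ...
After op 5 (insert('k')): buffer="kkdnkkk" (len 7), cursors c1@2 c4@2 c3@5 c2@7, authorship 14..3.2
After op 6 (move_left): buffer="kkdnkkk" (len 7), cursors c1@1 c4@1 c3@4 c2@6, authorship 14..3.2
After op 7 (delete): buffer="kdkk" (len 4), cursors c1@0 c4@0 c3@2 c2@3, authorship 4.32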